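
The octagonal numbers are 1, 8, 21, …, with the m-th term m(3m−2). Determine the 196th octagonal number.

The 196th octagonal number is n(3n−2) with n = 196.
196·(3·196 − 2) = 196·586 = 114856.

114856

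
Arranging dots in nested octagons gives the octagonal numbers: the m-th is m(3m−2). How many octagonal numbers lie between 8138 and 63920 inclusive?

94

The n-th octagonal number is n(3n−2).
Smallest index with value ≥ 8138: n = 53 (giving 8321).
Largest index with value ≤ 63920: n = 146 (giving 63656).
Indices 53 through 146: 94 terms.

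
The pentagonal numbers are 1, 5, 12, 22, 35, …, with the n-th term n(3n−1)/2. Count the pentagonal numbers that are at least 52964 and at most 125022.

The n-th pentagonal number is n(3n−1)/2.
Smallest index with value ≥ 52964: n = 189 (giving 53487).
Largest index with value ≤ 125022: n = 288 (giving 124272).
Indices 189 through 288: 100 terms.

100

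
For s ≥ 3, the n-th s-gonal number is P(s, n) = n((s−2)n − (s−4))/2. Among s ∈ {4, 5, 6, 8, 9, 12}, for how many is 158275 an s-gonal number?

1

s = 4: P(4, 397) = 157609 and P(4, 398) = 158404; 158275 is not s-gonal.
s = 5: P(5, 325) = 158275. ✓
s = 6: P(6, 281) = 157641 and P(6, 282) = 158766; 158275 is not s-gonal.
s = 8: P(8, 230) = 158240 and P(8, 231) = 159621; 158275 is not s-gonal.
s = 9: P(9, 213) = 158259 and P(9, 214) = 159751; 158275 is not s-gonal.
s = 12: P(12, 178) = 157708 and P(12, 179) = 159489; 158275 is not s-gonal.
Hits: s ∈ {5} → 1.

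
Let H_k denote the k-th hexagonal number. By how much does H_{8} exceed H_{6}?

8·(2·8 − 1) = 120 and 6·(2·6 − 1) = 66.
Difference: 120 − 66 = 54.

54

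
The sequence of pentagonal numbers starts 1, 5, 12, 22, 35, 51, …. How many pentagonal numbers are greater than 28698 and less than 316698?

321

The n-th pentagonal number is n(3n−1)/2.
Smallest index with value > 28698: n = 139 (giving 28912).
Largest index with value < 316698: n = 459 (giving 315792).
Indices 139 through 459: 321 terms.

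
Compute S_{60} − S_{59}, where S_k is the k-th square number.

n² − (n−1)² = 2n − 1, so 60² − 59² = 2·60 − 1 = 119.

119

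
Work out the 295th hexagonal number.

The 295th hexagonal number is n(2n−1) with n = 295.
295·(2·295 − 1) = 295·589 = 173755.

173755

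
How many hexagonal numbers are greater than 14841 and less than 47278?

The n-th hexagonal number is n(2n−1).
Smallest index with value > 14841: n = 87 (giving 15051).
Largest index with value < 47278: n = 153 (giving 46665).
Indices 87 through 153: 67 terms.

67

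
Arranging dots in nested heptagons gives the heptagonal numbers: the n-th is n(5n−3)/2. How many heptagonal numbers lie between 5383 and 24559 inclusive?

The n-th heptagonal number is n(5n−3)/2.
Smallest index with value ≥ 5383: n = 47 (giving 5452).
Largest index with value ≤ 24559: n = 99 (giving 24354).
Indices 47 through 99: 53 terms.

53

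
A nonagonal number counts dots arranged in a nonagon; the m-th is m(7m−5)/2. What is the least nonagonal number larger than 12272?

12450

Solve n(7n−5)/2 > 12272 for integer n.
The largest n with value ≤ 12272 is 59 (since 12036 ≤ 12272 < 12450), so the first above is n = 60, value 12450.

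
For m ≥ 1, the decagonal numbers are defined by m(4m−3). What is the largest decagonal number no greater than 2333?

Solve n(4n−3) ≤ 2333 for integer n.
n = 24 gives 2232 ≤ 2333, while n = 25 gives 2425 > 2333; so the answer is 2232.

2232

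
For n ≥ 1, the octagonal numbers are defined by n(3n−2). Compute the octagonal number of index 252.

190008

The 252nd octagonal number is n(3n−2) with n = 252.
252·(3·252 − 2) = 252·754 = 190008.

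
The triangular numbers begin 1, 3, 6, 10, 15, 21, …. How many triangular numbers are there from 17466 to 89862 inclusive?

237

The n-th triangular number is n(n+1)/2.
Smallest index with value ≥ 17466: n = 187 (giving 17578).
Largest index with value ≤ 89862: n = 423 (giving 89676).
Indices 187 through 423: 237 terms.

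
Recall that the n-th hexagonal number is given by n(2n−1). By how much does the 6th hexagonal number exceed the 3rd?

6·(2·6 − 1) = 66 and 3·(2·3 − 1) = 15.
Difference: 66 − 15 = 51.

51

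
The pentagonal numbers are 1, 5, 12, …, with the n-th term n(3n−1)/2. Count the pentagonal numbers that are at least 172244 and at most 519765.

The n-th pentagonal number is n(3n−1)/2.
Smallest index with value ≥ 172244: n = 340 (giving 173230).
Largest index with value ≤ 519765: n = 588 (giving 518322).
Indices 340 through 588: 249 terms.

249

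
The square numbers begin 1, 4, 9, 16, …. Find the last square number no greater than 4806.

4761

Solve n² ≤ 4806 for integer n.
n = 69 gives 4761 ≤ 4806, while n = 70 gives 4900 > 4806; so the answer is 4761.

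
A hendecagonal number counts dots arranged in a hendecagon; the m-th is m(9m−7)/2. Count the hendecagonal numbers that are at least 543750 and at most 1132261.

The n-th hendecagonal number is n(9n−7)/2.
Smallest index with value ≥ 543750: n = 348 (giving 543750).
Largest index with value ≤ 1132261: n = 502 (giving 1132261).
Indices 348 through 502: 155 terms.

155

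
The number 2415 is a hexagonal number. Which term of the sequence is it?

Set n(2n−1) = 2415, giving 2n² − n − 2415 = 0.
The discriminant is 1 + 8·2415 = 19321, and √19321 = 139.
So n = (1 + 139) / 4 = 140/4 = 35.

35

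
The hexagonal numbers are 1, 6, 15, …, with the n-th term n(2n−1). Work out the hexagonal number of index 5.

The 5th hexagonal number is n(2n−1) with n = 5.
5·(2·5 − 1) = 5·9 = 45.

45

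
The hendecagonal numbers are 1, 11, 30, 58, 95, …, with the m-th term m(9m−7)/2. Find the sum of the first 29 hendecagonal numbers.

36975

Σ i(9i−7)/2 = (9Σi² − 7Σi) / 2 over i = 1..29.
Σi = 435 and Σi² = 8555.
(9·8555 − 7·435) / 2 = 73950/2 = 36975.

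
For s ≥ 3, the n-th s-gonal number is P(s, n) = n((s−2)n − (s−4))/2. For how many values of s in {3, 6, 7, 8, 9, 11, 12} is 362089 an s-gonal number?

s = 3: P(3, 850) = 361675 and P(3, 851) = 362526; 362089 is not s-gonal.
s = 6: P(6, 425) = 360825 and P(6, 426) = 362526; 362089 is not s-gonal.
s = 7: P(7, 380) = 360430 and P(7, 381) = 362331; 362089 is not s-gonal.
s = 8: P(8, 347) = 360533 and P(8, 348) = 362616; 362089 is not s-gonal.
s = 9: P(9, 322) = 362089. ✓
s = 11: P(11, 284) = 361958 and P(11, 285) = 364515; 362089 is not s-gonal.
s = 12: P(12, 269) = 360729 and P(12, 270) = 363420; 362089 is not s-gonal.
Hits: s ∈ {9} → 1.

1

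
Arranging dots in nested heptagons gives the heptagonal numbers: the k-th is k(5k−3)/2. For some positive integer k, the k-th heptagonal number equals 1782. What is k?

Set n(5n−3)/2 = 1782, giving 5n² − 3n − 3564 = 0.
So n = (3 + 267) / 10 = 270/10 = 27.
Check: 27·(5·27 − 3)/2 = 1782. ✓

27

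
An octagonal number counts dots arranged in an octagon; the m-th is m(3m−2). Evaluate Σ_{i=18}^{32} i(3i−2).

28215

Σ i(3i−2) = 3Σi² − 2Σi over i = 18..32.
Σi = 528 − 153 = 375 and Σi² = 11440 − 1785 = 9655.
3·9655 − 2·375 = 28215.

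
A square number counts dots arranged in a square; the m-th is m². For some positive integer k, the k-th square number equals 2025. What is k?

45

We need n² = 2025, so n = √2025 = 45.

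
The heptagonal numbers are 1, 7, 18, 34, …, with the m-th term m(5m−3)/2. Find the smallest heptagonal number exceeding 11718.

11799

Solve n(5n−3)/2 > 11718 for integer n.
The largest n with value ≤ 11718 is 68 (since 11458 ≤ 11718 < 11799), so the first above is n = 69, value 11799.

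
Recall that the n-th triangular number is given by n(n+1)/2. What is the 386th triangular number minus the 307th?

386·387/2 = 74691 and 307·308/2 = 47278.
Difference: 74691 − 47278 = 27413.

27413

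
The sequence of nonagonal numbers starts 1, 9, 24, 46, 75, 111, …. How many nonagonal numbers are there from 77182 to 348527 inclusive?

The n-th nonagonal number is n(7n−5)/2.
Smallest index with value ≥ 77182: n = 149 (giving 77331).
Largest index with value ≤ 348527: n = 315 (giving 346500).
Indices 149 through 315: 167 terms.

167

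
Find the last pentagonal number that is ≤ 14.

12

Solve n(3n−1)/2 ≤ 14 for integer n.
n = 3 gives 12 ≤ 14, while n = 4 gives 22 > 14; so the answer is 12.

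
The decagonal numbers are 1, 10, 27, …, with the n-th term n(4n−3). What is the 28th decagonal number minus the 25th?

627

28·(4·28 − 3) = 3052 and 25·(4·25 − 3) = 2425.
Difference: 3052 − 2425 = 627.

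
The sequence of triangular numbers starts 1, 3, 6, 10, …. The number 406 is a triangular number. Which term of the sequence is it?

Set n(n+1)/2 = 406, giving n² + n − 812 = 0.
The discriminant is 1 + 8·406 = 3249, and √3249 = 57.
So n = (-1 + 57) / 2 = 56/2 = 28.
Check: 28·29/2 = 406. ✓

28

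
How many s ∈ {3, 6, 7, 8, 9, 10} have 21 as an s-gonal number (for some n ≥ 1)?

2

s = 3: P(3, 6) = 21. ✓
s = 6: P(6, 3) = 15 and P(6, 4) = 28; 21 is not s-gonal.
s = 7: P(7, 3) = 18 and P(7, 4) = 34; 21 is not s-gonal.
s = 8: P(8, 3) = 21. ✓
s = 9: P(9, 2) = 9 and P(9, 3) = 24; 21 is not s-gonal.
s = 10: P(10, 2) = 10 and P(10, 3) = 27; 21 is not s-gonal.
Hits: s ∈ {3, 8} → 2.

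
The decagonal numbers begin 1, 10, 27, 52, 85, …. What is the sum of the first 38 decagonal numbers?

Σ i(4i−3) = 4Σi² − 3Σi over i = 1..38.
Σi = 741 and Σi² = 19019.
4·19019 − 3·741 = 73853.

73853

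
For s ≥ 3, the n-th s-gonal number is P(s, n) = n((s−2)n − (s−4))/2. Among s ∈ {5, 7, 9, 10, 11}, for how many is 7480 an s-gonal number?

s = 5: P(5, 70) = 7315 and P(5, 71) = 7526; 7480 is not s-gonal.
s = 7: P(7, 55) = 7480. ✓
s = 9: P(9, 46) = 7291 and P(9, 47) = 7614; 7480 is not s-gonal.
s = 10: P(10, 43) = 7267 and P(10, 44) = 7612; 7480 is not s-gonal.
s = 11: P(11, 41) = 7421 and P(11, 42) = 7791; 7480 is not s-gonal.
Hits: s ∈ {7} → 1.

1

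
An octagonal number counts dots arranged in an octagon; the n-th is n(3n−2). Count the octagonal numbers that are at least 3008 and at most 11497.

The n-th octagonal number is n(3n−2).
Smallest index with value ≥ 3008: n = 32 (giving 3008).
Largest index with value ≤ 11497: n = 62 (giving 11408).
Indices 32 through 62: 31 terms.

31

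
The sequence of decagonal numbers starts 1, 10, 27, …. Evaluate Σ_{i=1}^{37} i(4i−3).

68191

Σ i(4i−3) = 4Σi² − 3Σi over i = 1..37.
Σi = 703 and Σi² = 17575.
4·17575 − 3·703 = 68191.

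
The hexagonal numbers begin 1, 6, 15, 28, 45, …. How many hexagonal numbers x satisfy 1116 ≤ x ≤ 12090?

55

The n-th hexagonal number is n(2n−1).
Smallest index with value ≥ 1116: n = 24 (giving 1128).
Largest index with value ≤ 12090: n = 78 (giving 12090).
Indices 24 through 78: 55 terms.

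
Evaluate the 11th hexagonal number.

11·(2·11 − 1) = 11·21 = 231.

231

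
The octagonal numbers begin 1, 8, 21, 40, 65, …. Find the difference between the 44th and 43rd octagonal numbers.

259

Consecutive octagonal numbers differ by 6n − 5: here 6·44 − 5 = 259.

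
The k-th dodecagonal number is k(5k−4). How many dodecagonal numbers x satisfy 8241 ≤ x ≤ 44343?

The n-th dodecagonal number is n(5n−4).
Smallest index with value ≥ 8241: n = 41 (giving 8241).
Largest index with value ≤ 44343: n = 94 (giving 43804).
Indices 41 through 94: 54 terms.

54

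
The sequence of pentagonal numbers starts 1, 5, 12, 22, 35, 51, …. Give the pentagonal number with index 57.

4845

57·(3·57 − 1)/2 = 57·170/2 = 57·85 = 4845.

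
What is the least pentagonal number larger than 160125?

160230

Solve n(3n−1)/2 > 160125 for integer n.
The largest n with value ≤ 160125 is 326 (since 159251 ≤ 160125 < 160230), so the first above is n = 327, value 160230.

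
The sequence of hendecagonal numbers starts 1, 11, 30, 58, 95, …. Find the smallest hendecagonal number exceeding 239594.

241396

Solve n(9n−7)/2 > 239594 for integer n.
The largest n with value ≤ 239594 is 231 (since 239316 ≤ 239594 < 241396), so the first above is n = 232, value 241396.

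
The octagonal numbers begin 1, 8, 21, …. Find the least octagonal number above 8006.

8008

Solve n(3n−2) > 8006 for integer n.
The largest n with value ≤ 8006 is 51 (since 7701 ≤ 8006 < 8008), so the first above is n = 52, value 8008.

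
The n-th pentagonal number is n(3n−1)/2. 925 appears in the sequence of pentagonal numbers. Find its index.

Set n(3n−1)/2 = 925, giving 3n² − n − 1850 = 0.
So n = (1 + 149) / 6 = 150/6 = 25.

25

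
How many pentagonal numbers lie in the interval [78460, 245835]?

177

The n-th pentagonal number is n(3n−1)/2.
Smallest index with value ≥ 78460: n = 229 (giving 78547).
Largest index with value ≤ 245835: n = 405 (giving 245835).
Indices 229 through 405: 177 terms.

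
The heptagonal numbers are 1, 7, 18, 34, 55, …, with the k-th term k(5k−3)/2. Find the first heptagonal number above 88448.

89019

Solve n(5n−3)/2 > 88448 for integer n.
The largest n with value ≤ 88448 is 188 (since 88078 ≤ 88448 < 89019), so the first above is n = 189, value 89019.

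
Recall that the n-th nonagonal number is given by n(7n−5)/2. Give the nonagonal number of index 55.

55·(7·55 − 5)/2 = 55·380/2 = 55·190 = 10450.

10450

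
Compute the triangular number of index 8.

8·9/2 = 72/2 = 36.

36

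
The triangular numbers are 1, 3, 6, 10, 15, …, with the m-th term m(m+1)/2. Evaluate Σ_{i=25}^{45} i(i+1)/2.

13615

Σ i(i+1)/2 = (Σi² + Σi) / 2 over i = 25..45.
Σi = 1035 − 300 = 735 and Σi² = 31395 − 4900 = 26495.
(1·26495 + 1·735) / 2 = 27230/2 = 13615.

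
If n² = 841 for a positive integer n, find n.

29

We need n² = 841, so n = √841 = 29.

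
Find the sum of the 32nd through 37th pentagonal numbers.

10635

Σ i(3i−1)/2 = (3Σi² − Σi) / 2 over i = 32..37.
Σi = 703 − 496 = 207 and Σi² = 17575 − 10416 = 7159.
(3·7159 − 1·207) / 2 = 21270/2 = 10635.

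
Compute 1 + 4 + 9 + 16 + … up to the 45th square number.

31395

Σ_{i=1}^{45} i² = 45·46·91/6 = 31395.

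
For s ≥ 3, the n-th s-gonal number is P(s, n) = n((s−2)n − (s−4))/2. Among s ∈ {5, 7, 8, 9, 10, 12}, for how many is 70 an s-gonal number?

1

s = 5: P(5, 7) = 70. ✓
s = 7: P(7, 5) = 55 and P(7, 6) = 81; 70 is not s-gonal.
s = 8: P(8, 5) = 65 and P(8, 6) = 96; 70 is not s-gonal.
s = 9: P(9, 4) = 46 and P(9, 5) = 75; 70 is not s-gonal.
s = 10: P(10, 4) = 52 and P(10, 5) = 85; 70 is not s-gonal.
s = 12: P(12, 4) = 64 and P(12, 5) = 105; 70 is not s-gonal.
Hits: s ∈ {5} → 1.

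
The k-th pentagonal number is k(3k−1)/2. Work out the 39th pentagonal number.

The 39th pentagonal number is n(3n−1)/2 with n = 39.
39·(3·39 − 1)/2 = 39·116/2 = 39·58 = 2262.

2262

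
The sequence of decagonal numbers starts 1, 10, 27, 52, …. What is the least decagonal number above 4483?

Solve n(4n−3) > 4483 for integer n.
The largest n with value ≤ 4483 is 33 (since 4257 ≤ 4483 < 4522), so the first above is n = 34, value 4522.

4522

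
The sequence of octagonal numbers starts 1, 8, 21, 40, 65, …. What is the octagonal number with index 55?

55·(3·55 − 2) = 55·163 = 8965.

8965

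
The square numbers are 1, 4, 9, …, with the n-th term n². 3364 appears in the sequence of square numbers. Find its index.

We need n² = 3364, so n = √3364 = 58.

58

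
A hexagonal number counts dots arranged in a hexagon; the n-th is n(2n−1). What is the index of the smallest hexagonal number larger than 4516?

48

Solve n(2n−1) > 4516 for integer n.
The largest n with value ≤ 4516 is 47 (since 4371 ≤ 4516 < 4560), so the first above is n = 48, value 4560.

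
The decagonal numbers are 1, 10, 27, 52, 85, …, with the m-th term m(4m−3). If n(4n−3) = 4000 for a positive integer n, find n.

32

Set n(4n−3) = 4000, giving 4n² − 3n − 4000 = 0.
So n = (3 + 253) / 8 = 256/8 = 32.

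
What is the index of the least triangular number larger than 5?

Solve n(n+1)/2 > 5 for integer n.
The largest n with value ≤ 5 is 2 (since 3 ≤ 5 < 6), so the first above is n = 3, value 6.

3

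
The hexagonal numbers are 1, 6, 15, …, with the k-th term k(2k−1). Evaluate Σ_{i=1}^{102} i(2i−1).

712657

Σ i(2i−1) = 2Σi² − Σi over i = 1..102.
Σi = 5253 and Σi² = 358955.
2·358955 − 1·5253 = 712657.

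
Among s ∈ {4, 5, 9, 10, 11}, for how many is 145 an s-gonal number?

1

s = 4: P(4, 12) = 144 and P(4, 13) = 169; 145 is not s-gonal.
s = 5: P(5, 10) = 145. ✓
s = 9: P(9, 6) = 111 and P(9, 7) = 154; 145 is not s-gonal.
s = 10: P(10, 6) = 126 and P(10, 7) = 175; 145 is not s-gonal.
s = 11: P(11, 6) = 141 and P(11, 7) = 196; 145 is not s-gonal.
Hits: s ∈ {5} → 1.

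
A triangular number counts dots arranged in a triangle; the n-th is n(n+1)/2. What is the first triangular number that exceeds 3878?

Solve n(n+1)/2 > 3878 for integer n.
The largest n with value ≤ 3878 is 87 (since 3828 ≤ 3878 < 3916), so the first above is n = 88, value 3916.

3916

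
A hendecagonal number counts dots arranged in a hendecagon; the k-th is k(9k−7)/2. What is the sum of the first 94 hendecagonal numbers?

1250200

Σ i(9i−7)/2 = (9Σi² − 7Σi) / 2 over i = 1..94.
Σi = 4465 and Σi² = 281295.
(9·281295 − 7·4465) / 2 = 2500400/2 = 1250200.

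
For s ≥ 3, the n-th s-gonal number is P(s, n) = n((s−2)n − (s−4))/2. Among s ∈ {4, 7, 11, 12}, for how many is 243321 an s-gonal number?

1

s = 4: P(4, 493) = 243049 and P(4, 494) = 244036; 243321 is not s-gonal.
s = 7: P(7, 312) = 242892 and P(7, 313) = 244453; 243321 is not s-gonal.
s = 11: P(11, 232) = 241396 and P(11, 233) = 243485; 243321 is not s-gonal.
s = 12: P(12, 221) = 243321. ✓
Hits: s ∈ {12} → 1.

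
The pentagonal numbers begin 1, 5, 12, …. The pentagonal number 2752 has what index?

43

Set n(3n−1)/2 = 2752, giving 3n² − n − 5504 = 0.
The discriminant is 1 + 24·2752 = 66049, and √66049 = 257.
So n = (1 + 257) / 6 = 258/6 = 43.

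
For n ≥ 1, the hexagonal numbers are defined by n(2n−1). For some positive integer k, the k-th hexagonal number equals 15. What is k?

3

Set n(2n−1) = 15, giving 2n² − n − 15 = 0.
The discriminant is 1 + 8·15 = 121, and √121 = 11.
So n = (1 + 11) / 4 = 12/4 = 3.
Check: 3·(2·3 − 1) = 15. ✓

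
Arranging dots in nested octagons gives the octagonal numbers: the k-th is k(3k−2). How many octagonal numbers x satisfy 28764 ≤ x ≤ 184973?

150

The n-th octagonal number is n(3n−2).
Smallest index with value ≥ 28764: n = 99 (giving 29205).
Largest index with value ≤ 184973: n = 248 (giving 184016).
Indices 99 through 248: 150 terms.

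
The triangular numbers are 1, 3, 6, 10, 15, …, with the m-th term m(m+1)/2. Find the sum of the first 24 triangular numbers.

2600

Σ i(i+1)/2 = (Σi² + Σi) / 2 over i = 1..24.
Σi = 300 and Σi² = 4900.
(1·4900 + 1·300) / 2 = 5200/2 = 2600.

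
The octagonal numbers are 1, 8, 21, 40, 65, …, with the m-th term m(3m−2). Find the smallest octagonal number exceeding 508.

Solve n(3n−2) > 508 for integer n.
The largest n with value ≤ 508 is 13 (since 481 ≤ 508 < 560), so the first above is n = 14, value 560.

560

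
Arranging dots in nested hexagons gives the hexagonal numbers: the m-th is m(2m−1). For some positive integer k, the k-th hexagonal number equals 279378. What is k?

374

Set n(2n−1) = 279378, giving 2n² − n − 279378 = 0.
The discriminant is 1 + 8·279378 = 2235025, and √2235025 = 1495.
So n = (1 + 1495) / 4 = 1496/4 = 374.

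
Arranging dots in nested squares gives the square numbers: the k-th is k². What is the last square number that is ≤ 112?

Solve n² ≤ 112 for integer n.
n = 10 gives 100 ≤ 112, while n = 11 gives 121 > 112; so the answer is 100.

100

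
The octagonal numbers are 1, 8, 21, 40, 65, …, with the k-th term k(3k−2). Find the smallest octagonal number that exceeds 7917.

8008

Solve n(3n−2) > 7917 for integer n.
The largest n with value ≤ 7917 is 51 (since 7701 ≤ 7917 < 8008), so the first above is n = 52, value 8008.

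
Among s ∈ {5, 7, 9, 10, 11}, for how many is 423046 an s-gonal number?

s = 5: P(5, 531) = 422676 and P(5, 532) = 424270; 423046 is not s-gonal.
s = 7: P(7, 411) = 421686 and P(7, 412) = 423742; 423046 is not s-gonal.
s = 9: P(9, 348) = 422994 and P(9, 349) = 425431; 423046 is not s-gonal.
s = 10: P(10, 325) = 421525 and P(10, 326) = 424126; 423046 is not s-gonal.
s = 11: P(11, 307) = 423046. ✓
Hits: s ∈ {11} → 1.

1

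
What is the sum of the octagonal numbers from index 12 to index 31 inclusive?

Σ i(3i−2) = 3Σi² − 2Σi over i = 12..31.
Σi = 496 − 66 = 430 and Σi² = 10416 − 506 = 9910.
3·9910 − 2·430 = 28870.

28870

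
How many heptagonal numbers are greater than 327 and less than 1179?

The n-th heptagonal number is n(5n−3)/2.
Smallest index with value > 327: n = 12 (giving 342).
Largest index with value < 1179: n = 22 (giving 1177).
Indices 12 through 22: 11 terms.

11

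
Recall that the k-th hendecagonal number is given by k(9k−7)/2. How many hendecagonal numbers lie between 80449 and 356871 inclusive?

148

The n-th hendecagonal number is n(9n−7)/2.
Smallest index with value ≥ 80449: n = 135 (giving 81540).
Largest index with value ≤ 356871: n = 282 (giving 356871).
Indices 135 through 282: 148 terms.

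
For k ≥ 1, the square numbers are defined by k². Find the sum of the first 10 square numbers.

385

Σ_{i=1}^{10} i² = 10·11·21/6 = 385.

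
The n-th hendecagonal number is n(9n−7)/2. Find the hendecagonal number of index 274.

336883

274·(9·274 − 7)/2 = 274·2459/2 = 336883.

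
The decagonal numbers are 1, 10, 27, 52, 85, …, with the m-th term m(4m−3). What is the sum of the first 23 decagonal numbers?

16468

Σ i(4i−3) = 4Σi² − 3Σi over i = 1..23.
Σi = 276 and Σi² = 4324.
4·4324 − 3·276 = 16468.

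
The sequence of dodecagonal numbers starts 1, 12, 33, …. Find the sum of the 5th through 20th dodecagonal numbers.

Σ i(5i−4) = 5Σi² − 4Σi over i = 5..20.
Σi = 210 − 10 = 200 and Σi² = 2870 − 30 = 2840.
5·2840 − 4·200 = 13400.

13400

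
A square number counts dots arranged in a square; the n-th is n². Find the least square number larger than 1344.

1369

Solve n² > 1344 for integer n.
The largest n with value ≤ 1344 is 36 (since 1296 ≤ 1344 < 1369), so the first above is n = 37, value 1369.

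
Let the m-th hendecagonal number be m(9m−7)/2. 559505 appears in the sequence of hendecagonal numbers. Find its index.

353

Set n(9n−7)/2 = 559505, giving 9n² − 7n − 1119010 = 0.
So n = (7 + 6347) / 18 = 6354/18 = 353.
Check: 353·(9·353 − 7)/2 = 559505. ✓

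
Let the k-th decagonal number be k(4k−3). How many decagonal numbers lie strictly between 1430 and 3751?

11

The n-th decagonal number is n(4n−3).
Smallest index with value > 1430: n = 20 (giving 1540).
Largest index with value < 3751: n = 30 (giving 3510).
Indices 20 through 30: 11 terms.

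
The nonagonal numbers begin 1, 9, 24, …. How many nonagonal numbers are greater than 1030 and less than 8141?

31

The n-th nonagonal number is n(7n−5)/2.
Smallest index with value > 1030: n = 18 (giving 1089).
Largest index with value < 8141: n = 48 (giving 7944).
Indices 18 through 48: 31 terms.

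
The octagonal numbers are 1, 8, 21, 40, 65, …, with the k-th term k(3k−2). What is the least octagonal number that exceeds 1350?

1408

Solve n(3n−2) > 1350 for integer n.
The largest n with value ≤ 1350 is 21 (since 1281 ≤ 1350 < 1408), so the first above is n = 22, value 1408.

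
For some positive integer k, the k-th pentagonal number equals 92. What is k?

8

Set n(3n−1)/2 = 92, giving 3n² − n − 184 = 0.
The discriminant is 1 + 24·92 = 2209, and √2209 = 47.
So n = (1 + 47) / 6 = 48/6 = 8.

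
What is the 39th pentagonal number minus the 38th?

Consecutive pentagonal numbers differ by 3n − 2: here 3·39 − 2 = 115.

115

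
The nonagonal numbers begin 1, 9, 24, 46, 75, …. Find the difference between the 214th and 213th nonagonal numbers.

Consecutive nonagonal numbers differ by 7n − 6: here 7·214 − 6 = 1492.

1492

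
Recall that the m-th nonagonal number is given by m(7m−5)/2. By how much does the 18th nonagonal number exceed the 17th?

Consecutive nonagonal numbers differ by 7n − 6: here 7·18 − 6 = 120.

120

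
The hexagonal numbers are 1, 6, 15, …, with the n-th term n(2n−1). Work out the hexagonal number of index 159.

The 159th hexagonal number is n(2n−1) with n = 159.
159·(2·159 − 1) = 159·317 = 50403.

50403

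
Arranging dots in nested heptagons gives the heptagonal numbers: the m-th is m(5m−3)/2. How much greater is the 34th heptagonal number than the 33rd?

166

Consecutive heptagonal numbers differ by 5n − 4: here 5·34 − 4 = 166.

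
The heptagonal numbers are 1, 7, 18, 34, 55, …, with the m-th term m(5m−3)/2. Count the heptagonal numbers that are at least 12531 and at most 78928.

The n-th heptagonal number is n(5n−3)/2.
Smallest index with value ≥ 12531: n = 72 (giving 12852).
Largest index with value ≤ 78928: n = 177 (giving 78057).
Indices 72 through 177: 106 terms.

106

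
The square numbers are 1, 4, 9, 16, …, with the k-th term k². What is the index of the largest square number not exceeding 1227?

35

Solve n² ≤ 1227 for integer n.
n = 35 gives 1225 ≤ 1227, while n = 36 gives 1296 > 1227; so the answer is index 35.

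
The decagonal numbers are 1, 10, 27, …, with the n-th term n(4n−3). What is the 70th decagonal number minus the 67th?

1635

70·(4·70 − 3) = 19390 and 67·(4·67 − 3) = 17755.
Difference: 19390 − 17755 = 1635.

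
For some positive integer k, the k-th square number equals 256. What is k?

16

We need n² = 256, so n = √256 = 16.
Check: 16² = 256. ✓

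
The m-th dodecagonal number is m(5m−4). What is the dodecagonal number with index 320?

320·(5·320 − 4) = 320·1596 = 510720.

510720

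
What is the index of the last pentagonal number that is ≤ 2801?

43

Solve n(3n−1)/2 ≤ 2801 for integer n.
n = 43 gives 2752 ≤ 2801, while n = 44 gives 2882 > 2801; so the answer is index 43.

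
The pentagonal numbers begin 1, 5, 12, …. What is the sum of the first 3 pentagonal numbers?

Σ i(3i−1)/2 = (3Σi² − Σi) / 2 over i = 1..3.
Σi = 6 and Σi² = 14.
(3·14 − 1·6) / 2 = 36/2 = 18.

18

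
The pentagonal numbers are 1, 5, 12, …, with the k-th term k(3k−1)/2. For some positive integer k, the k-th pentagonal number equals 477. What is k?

Set n(3n−1)/2 = 477, giving 3n² − n − 954 = 0.
The discriminant is 1 + 24·477 = 11449, and √11449 = 107.
So n = (1 + 107) / 6 = 108/6 = 18.

18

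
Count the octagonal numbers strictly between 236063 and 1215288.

356

The n-th octagonal number is n(3n−2).
Smallest index with value > 236063: n = 281 (giving 236321).
Largest index with value < 1215288: n = 636 (giving 1212216).
Indices 281 through 636: 356 terms.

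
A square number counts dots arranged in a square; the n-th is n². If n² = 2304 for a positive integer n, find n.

We need n² = 2304, so n = √2304 = 48.

48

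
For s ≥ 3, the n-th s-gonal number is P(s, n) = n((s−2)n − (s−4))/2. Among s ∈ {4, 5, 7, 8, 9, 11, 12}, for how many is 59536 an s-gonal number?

1

s = 4: P(4, 244) = 59536. ✓
s = 5: P(5, 199) = 59302 and P(5, 200) = 59900; 59536 is not s-gonal.
s = 7: P(7, 154) = 59059 and P(7, 155) = 59830; 59536 is not s-gonal.
s = 8: P(8, 141) = 59361 and P(8, 142) = 60208; 59536 is not s-gonal.
s = 9: P(9, 130) = 58825 and P(9, 131) = 59736; 59536 is not s-gonal.
s = 11: P(11, 115) = 59110 and P(11, 116) = 60146; 59536 is not s-gonal.
s = 12: P(12, 109) = 58969 and P(12, 110) = 60060; 59536 is not s-gonal.
Hits: s ∈ {4} → 1.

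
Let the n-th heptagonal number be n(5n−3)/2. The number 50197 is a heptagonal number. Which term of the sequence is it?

142

Set n(5n−3)/2 = 50197, giving 5n² − 3n − 100394 = 0.
The discriminant is 9 + 40·50197 = 2007889, and √2007889 = 1417.
So n = (3 + 1417) / 10 = 1420/10 = 142.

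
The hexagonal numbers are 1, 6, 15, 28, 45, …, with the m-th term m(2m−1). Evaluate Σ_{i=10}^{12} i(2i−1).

697

Σ i(2i−1) = 2Σi² − Σi over i = 10..12.
Σi = 78 − 45 = 33 and Σi² = 650 − 285 = 365.
2·365 − 1·33 = 697.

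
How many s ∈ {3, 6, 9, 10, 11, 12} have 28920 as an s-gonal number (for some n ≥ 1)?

1

s = 3: P(3, 240) = 28920. ✓
s = 6: P(6, 120) = 28680 and P(6, 121) = 29161; 28920 is not s-gonal.
s = 9: P(9, 91) = 28756 and P(9, 92) = 29394; 28920 is not s-gonal.
s = 10: P(10, 85) = 28645 and P(10, 86) = 29326; 28920 is not s-gonal.
s = 11: P(11, 80) = 28520 and P(11, 81) = 29241; 28920 is not s-gonal.
s = 12: P(12, 76) = 28576 and P(12, 77) = 29337; 28920 is not s-gonal.
Hits: s ∈ {3} → 1.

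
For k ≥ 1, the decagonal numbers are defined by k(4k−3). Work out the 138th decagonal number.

The 138th decagonal number is n(4n−3) with n = 138.
138·(4·138 − 3) = 138·549 = 75762.

75762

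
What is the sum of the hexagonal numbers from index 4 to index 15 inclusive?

Σ i(2i−1) = 2Σi² − Σi over i = 4..15.
Σi = 120 − 6 = 114 and Σi² = 1240 − 14 = 1226.
2·1226 − 1·114 = 2338.

2338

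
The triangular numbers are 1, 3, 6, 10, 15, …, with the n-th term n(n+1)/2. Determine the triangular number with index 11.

66

The 11th triangular number is n(n+1)/2 with n = 11.
11·12/2 = 132/2 = 66.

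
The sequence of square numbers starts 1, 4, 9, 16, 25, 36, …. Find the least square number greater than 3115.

Solve n² > 3115 for integer n.
The largest n with value ≤ 3115 is 55 (since 3025 ≤ 3115 < 3136), so the first above is n = 56, value 3136.

3136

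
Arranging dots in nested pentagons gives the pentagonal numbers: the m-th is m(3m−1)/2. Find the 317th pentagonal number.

150575

The 317th pentagonal number is n(3n−1)/2 with n = 317.
317·(3·317 − 1)/2 = 317·950/2 = 317·475 = 150575.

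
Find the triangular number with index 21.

231

The 21st triangular number is n(n+1)/2 with n = 21.
21·22/2 = 462/2 = 231.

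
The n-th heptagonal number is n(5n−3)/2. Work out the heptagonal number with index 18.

18·(5·18 − 3)/2 = 18·87/2 = 783.

783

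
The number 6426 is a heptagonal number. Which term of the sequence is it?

Set n(5n−3)/2 = 6426, giving 5n² − 3n − 12852 = 0.
So n = (3 + 507) / 10 = 510/10 = 51.
Check: 51·(5·51 − 3)/2 = 6426. ✓

51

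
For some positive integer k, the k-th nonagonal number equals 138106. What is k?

Set n(7n−5)/2 = 138106, giving 7n² − 5n − 276212 = 0.
The discriminant is 25 + 56·138106 = 7733961, and √7733961 = 2781.
So n = (5 + 2781) / 14 = 2786/14 = 199.

199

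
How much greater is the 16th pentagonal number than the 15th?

46

Consecutive pentagonal numbers differ by 3n − 2: here 3·16 − 2 = 46.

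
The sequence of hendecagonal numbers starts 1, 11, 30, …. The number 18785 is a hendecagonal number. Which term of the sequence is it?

Set n(9n−7)/2 = 18785, giving 9n² − 7n − 37570 = 0.
The discriminant is 49 + 72·18785 = 1352569, and √1352569 = 1163.
So n = (7 + 1163) / 18 = 1170/18 = 65.

65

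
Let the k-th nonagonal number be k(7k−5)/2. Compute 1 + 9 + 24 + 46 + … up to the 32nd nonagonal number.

38720

Σ i(7i−5)/2 = (7Σi² − 5Σi) / 2 over i = 1..32.
Σi = 528 and Σi² = 11440.
(7·11440 − 5·528) / 2 = 77440/2 = 38720.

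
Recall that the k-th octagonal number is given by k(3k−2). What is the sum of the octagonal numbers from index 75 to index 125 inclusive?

Σ i(3i−2) = 3Σi² − 2Σi over i = 75..125.
Σi = 7875 − 2775 = 5100 and Σi² = 658875 − 137825 = 521050.
3·521050 − 2·5100 = 1552950.

1552950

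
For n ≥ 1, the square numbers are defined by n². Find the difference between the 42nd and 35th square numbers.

42² = 1764 and 35² = 1225.
Difference: 1764 − 1225 = 539.

539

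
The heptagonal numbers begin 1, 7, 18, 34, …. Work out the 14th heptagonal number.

14·(5·14 − 3)/2 = 14·67/2 = 469.

469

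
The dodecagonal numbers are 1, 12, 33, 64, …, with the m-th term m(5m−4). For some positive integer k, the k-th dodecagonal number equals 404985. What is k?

Set n(5n−4) = 404985, giving 5n² − 4n − 404985 = 0.
The discriminant is 16 + 20·404985 = 8099716, and √8099716 = 2846.
So n = (4 + 2846) / 10 = 2850/10 = 285.

285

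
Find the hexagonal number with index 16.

496

The 16th hexagonal number is n(2n−1) with n = 16.
16·(2·16 − 1) = 16·31 = 496.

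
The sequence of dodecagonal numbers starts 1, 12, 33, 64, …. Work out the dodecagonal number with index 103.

103·(5·103 − 4) = 103·511 = 52633.

52633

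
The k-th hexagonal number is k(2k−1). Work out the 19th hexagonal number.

19·(2·19 − 1) = 19·37 = 703.

703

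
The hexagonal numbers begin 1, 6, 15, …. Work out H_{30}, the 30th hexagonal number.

The 30th hexagonal number is n(2n−1) with n = 30.
30·(2·30 − 1) = 30·59 = 1770.

1770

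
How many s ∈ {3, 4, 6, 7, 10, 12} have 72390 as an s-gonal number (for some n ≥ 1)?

s = 3: P(3, 380) = 72390. ✓
s = 4: P(4, 269) = 72361 and P(4, 270) = 72900; 72390 is not s-gonal.
s = 6: P(6, 190) = 72010 and P(6, 191) = 72771; 72390 is not s-gonal.
s = 7: P(7, 170) = 71995 and P(7, 171) = 72846; 72390 is not s-gonal.
s = 10: P(10, 134) = 71422 and P(10, 135) = 72495; 72390 is not s-gonal.
s = 12: P(12, 120) = 71520 and P(12, 121) = 72721; 72390 is not s-gonal.
Hits: s ∈ {3} → 1.

1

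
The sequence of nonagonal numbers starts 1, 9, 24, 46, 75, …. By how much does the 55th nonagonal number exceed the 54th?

379

Consecutive nonagonal numbers differ by 7n − 6: here 7·55 − 6 = 379.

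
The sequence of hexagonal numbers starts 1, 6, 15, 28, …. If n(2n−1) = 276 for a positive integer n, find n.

12

Set n(2n−1) = 276, giving 2n² − n − 276 = 0.
The discriminant is 1 + 8·276 = 2209, and √2209 = 47.
So n = (1 + 47) / 4 = 48/4 = 12.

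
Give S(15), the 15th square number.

The 15th square number is n² with n = 15.
15² = 225.

225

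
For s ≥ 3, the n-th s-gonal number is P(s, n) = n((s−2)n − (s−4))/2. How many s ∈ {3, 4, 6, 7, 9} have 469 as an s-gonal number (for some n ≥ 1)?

s = 3: P(3, 30) = 465 and P(3, 31) = 496; 469 is not s-gonal.
s = 4: P(4, 21) = 441 and P(4, 22) = 484; 469 is not s-gonal.
s = 6: P(6, 15) = 435 and P(6, 16) = 496; 469 is not s-gonal.
s = 7: P(7, 14) = 469. ✓
s = 9: P(9, 11) = 396 and P(9, 12) = 474; 469 is not s-gonal.
Hits: s ∈ {7} → 1.

1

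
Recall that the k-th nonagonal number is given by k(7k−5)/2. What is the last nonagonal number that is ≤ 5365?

Solve n(7n−5)/2 ≤ 5365 for integer n.
n = 39 gives 5226 ≤ 5365, while n = 40 gives 5500 > 5365; so the answer is 5226.

5226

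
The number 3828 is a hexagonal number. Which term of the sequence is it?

Set n(2n−1) = 3828, giving 2n² − n − 3828 = 0.
The discriminant is 1 + 8·3828 = 30625, and √30625 = 175.
So n = (1 + 175) / 4 = 176/4 = 44.
Check: 44·(2·44 − 1) = 3828. ✓

44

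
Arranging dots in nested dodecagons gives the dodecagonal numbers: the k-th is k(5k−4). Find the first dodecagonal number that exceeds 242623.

Solve n(5n−4) > 242623 for integer n.
The largest n with value ≤ 242623 is 220 (since 241120 ≤ 242623 < 243321), so the first above is n = 221, value 243321.

243321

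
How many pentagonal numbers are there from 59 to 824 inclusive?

17

The n-th pentagonal number is n(3n−1)/2.
Smallest index with value ≥ 59: n = 7 (giving 70).
Largest index with value ≤ 824: n = 23 (giving 782).
Indices 7 through 23: 17 terms.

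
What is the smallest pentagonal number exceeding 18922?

19097

Solve n(3n−1)/2 > 18922 for integer n.
The largest n with value ≤ 18922 is 112 (since 18760 ≤ 18922 < 19097), so the first above is n = 113, value 19097.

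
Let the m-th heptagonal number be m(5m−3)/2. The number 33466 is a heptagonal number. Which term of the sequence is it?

Set n(5n−3)/2 = 33466, giving 5n² − 3n − 66932 = 0.
The discriminant is 9 + 40·33466 = 1338649, and √1338649 = 1157.
So n = (3 + 1157) / 10 = 1160/10 = 116.

116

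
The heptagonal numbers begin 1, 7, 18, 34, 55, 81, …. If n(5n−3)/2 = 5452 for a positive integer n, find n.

47

Set n(5n−3)/2 = 5452, giving 5n² − 3n − 10904 = 0.
The discriminant is 9 + 40·5452 = 218089, and √218089 = 467.
So n = (3 + 467) / 10 = 470/10 = 47.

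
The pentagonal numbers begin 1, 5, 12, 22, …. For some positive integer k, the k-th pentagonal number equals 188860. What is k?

Set n(3n−1)/2 = 188860, giving 3n² − n − 377720 = 0.
The discriminant is 1 + 24·188860 = 4532641, and √4532641 = 2129.
So n = (1 + 2129) / 6 = 2130/6 = 355.
Check: 355·(3·355 − 1)/2 = 188860. ✓

355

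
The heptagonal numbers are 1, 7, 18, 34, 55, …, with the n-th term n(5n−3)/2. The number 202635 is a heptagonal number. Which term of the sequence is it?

285

Set n(5n−3)/2 = 202635, giving 5n² − 3n − 405270 = 0.
The discriminant is 9 + 40·202635 = 8105409, and √8105409 = 2847.
So n = (3 + 2847) / 10 = 2850/10 = 285.
Check: 285·(5·285 − 3)/2 = 202635. ✓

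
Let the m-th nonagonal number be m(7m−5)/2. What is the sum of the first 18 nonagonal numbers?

Σ i(7i−5)/2 = (7Σi² − 5Σi) / 2 over i = 1..18.
Σi = 171 and Σi² = 2109.
(7·2109 − 5·171) / 2 = 13908/2 = 6954.

6954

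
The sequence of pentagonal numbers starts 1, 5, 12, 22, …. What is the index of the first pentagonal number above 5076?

Solve n(3n−1)/2 > 5076 for integer n.
The largest n with value ≤ 5076 is 58 (since 5017 ≤ 5076 < 5192), so the first above is n = 59, value 5192.

59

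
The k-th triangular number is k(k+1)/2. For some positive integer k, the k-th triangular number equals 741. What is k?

Set n(n+1)/2 = 741, giving n² + n − 1482 = 0.
The discriminant is 1 + 8·741 = 5929, and √5929 = 77.
So n = (-1 + 77) / 2 = 76/2 = 38.
Check: 38·39/2 = 741. ✓

38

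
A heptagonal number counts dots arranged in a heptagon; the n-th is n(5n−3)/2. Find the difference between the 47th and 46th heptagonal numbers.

231

Consecutive heptagonal numbers differ by 5n − 4: here 5·47 − 4 = 231.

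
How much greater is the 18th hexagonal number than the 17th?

69

Consecutive hexagonal numbers differ by 4n − 3: here 4·18 − 3 = 69.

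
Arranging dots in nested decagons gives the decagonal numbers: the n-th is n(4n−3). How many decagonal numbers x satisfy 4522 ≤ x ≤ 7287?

The n-th decagonal number is n(4n−3).
Smallest index with value ≥ 4522: n = 34 (giving 4522).
Largest index with value ≤ 7287: n = 43 (giving 7267).
Indices 34 through 43: 10 terms.

10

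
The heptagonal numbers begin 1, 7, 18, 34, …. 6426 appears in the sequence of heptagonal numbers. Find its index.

51

Set n(5n−3)/2 = 6426, giving 5n² − 3n − 12852 = 0.
The discriminant is 9 + 40·6426 = 257049, and √257049 = 507.
So n = (3 + 507) / 10 = 510/10 = 51.
Check: 51·(5·51 − 3)/2 = 6426. ✓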